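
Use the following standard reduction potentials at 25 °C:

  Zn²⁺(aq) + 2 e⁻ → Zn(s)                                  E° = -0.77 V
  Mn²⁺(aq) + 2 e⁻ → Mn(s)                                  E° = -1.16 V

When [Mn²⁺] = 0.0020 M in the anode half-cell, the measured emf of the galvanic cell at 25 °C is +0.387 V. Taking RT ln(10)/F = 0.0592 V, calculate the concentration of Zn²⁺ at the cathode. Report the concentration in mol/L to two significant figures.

Zn²⁺/Zn is the cathode, Mn²⁺/Mn the anode: E°cell = +0.39 V, n = 2.
Overall reaction: Zn²⁺(aq) + Mn(s) → Zn(s) + Mn²⁺(aq); Q = [Mn²⁺]^1/[Zn²⁺]^1.
From E = E° − (0.0592/n) log Q: log Q = (E° − E)·n/0.0592 = (+0.39 − (+0.387))·2/0.0592 = 0.1014.
So 1·log[Zn²⁺] = 1·log(0.002) − log Q = -2.6990 − (0.1014) = -2.8004; [Zn²⁺] = 10^(-2.8004) ≈ 0.0016 M.

0.0016 M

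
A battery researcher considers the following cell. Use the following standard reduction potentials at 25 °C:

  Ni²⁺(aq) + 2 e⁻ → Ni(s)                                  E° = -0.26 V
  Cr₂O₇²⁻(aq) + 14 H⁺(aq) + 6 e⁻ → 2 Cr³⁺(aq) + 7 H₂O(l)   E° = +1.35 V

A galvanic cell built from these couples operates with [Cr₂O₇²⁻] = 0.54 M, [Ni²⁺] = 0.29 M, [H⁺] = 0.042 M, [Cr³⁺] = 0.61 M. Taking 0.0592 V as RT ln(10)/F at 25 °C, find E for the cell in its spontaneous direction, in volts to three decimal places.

Cr₂O₇²⁻/Cr³⁺ is the cathode (higher E°), Ni²⁺/Ni the anode: E°cell = +1.35 − (-0.26) = +1.61 V, n = 6.
Overall: Cr₂O₇²⁻(aq) + 14 H⁺(aq) + 3 Ni(s) → 2 Cr³⁺(aq) + 7 H₂O(l) + 3 Ni²⁺(aq)
Q = [Cr³⁺]^2·[Ni²⁺]^3 / ([Cr₂O₇²⁻]·[H⁺]^14); log Q = 17.500.
E = E° − (0.0592/n) log Q = +1.61 − (0.0592/6)(17.500) = +1.437 V.

+1.437 V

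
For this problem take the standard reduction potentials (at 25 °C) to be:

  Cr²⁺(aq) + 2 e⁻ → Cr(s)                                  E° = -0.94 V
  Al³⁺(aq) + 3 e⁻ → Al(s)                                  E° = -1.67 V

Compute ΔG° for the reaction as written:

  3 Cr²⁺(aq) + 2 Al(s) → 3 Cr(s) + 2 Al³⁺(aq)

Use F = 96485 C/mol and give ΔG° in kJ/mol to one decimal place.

As written, Cr²⁺/Cr is reduced (cathode) and Al³⁺/Al is oxidised (anode), so E°cell = (-0.94) − (-1.67) = +0.73 V.
Balancing electrons gives n = 6.
ΔG° = −nFE° = −(6)(96485)(+0.73) = -422,604 J = -422.6 kJ/mol.

-422.6 kJ/mol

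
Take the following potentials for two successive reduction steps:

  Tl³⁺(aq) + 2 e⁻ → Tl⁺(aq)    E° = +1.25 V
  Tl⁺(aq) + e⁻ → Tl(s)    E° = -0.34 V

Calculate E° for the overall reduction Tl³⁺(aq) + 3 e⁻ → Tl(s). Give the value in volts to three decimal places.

Since ΔG° = −nFE° is additive over sequential reductions, n₃E°₃ = n₁E°₁ + n₂E°₂.
E°₃ = (2×+1.25 + 1×-0.34) / 3 = (+2.160) / 3 = +0.720 V.

+0.720 V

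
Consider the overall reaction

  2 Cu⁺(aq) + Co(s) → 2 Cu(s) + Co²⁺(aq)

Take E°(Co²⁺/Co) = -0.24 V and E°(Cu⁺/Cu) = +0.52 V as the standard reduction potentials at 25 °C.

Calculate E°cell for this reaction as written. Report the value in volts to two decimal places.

+0.76 V

The Cu⁺/Cu couple has the higher reduction potential, so it is the cathode; Co²⁺/Co is oxidised at the anode.
E°cell = E°(cathode) − E°(anode) = (+0.52) − (-0.24) = +0.76 V.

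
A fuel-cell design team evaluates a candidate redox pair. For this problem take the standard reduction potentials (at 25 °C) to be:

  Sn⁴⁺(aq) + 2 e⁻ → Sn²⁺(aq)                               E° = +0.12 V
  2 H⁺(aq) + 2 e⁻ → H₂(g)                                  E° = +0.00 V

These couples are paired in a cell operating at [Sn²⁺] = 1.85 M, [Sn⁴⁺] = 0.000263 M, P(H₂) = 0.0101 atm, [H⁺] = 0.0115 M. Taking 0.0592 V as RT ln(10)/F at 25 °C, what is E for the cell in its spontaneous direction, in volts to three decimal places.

Sn⁴⁺/Sn²⁺ is the cathode (higher E°), H⁺/H₂ the anode: E°cell = +0.12 − (+0.00) = +0.12 V, n = 2.
Overall: Sn⁴⁺(aq) + H₂(g) → Sn²⁺(aq) + 2 H⁺(aq)
Q = [Sn²⁺]·[H⁺]^2 / ([Sn⁴⁺]·P(H₂)); log Q = 1.964.
E = E° − (0.0592/n) log Q = +0.12 − (0.0592/2)(1.964) = +0.062 V.

+0.062 V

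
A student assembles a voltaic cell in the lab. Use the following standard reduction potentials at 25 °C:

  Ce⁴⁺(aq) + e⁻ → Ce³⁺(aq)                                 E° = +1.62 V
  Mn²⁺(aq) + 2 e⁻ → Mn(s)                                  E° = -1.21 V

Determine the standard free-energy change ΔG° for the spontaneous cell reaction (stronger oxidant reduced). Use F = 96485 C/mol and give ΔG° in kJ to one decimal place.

Ce⁴⁺/Ce³⁺ (E° = +1.62 V) is the cathode; Mn²⁺/Mn (E° = -1.21 V) is the anode, so E°cell = +2.83 V.
Balancing electrons gives n = 2 (lcm of 1 and 2).
ΔG° = −nFE° = −(2)(96485)(+2.83) = -546,105 J = -546.1 kJ.

-546.1 kJ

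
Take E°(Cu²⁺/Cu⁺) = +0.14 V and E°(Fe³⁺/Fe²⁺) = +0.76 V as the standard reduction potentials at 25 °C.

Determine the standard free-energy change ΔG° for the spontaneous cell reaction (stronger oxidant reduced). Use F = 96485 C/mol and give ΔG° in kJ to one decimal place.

Fe³⁺/Fe²⁺ (E° = +0.76 V) is the cathode; Cu²⁺/Cu⁺ (E° = +0.14 V) is the anode, so E°cell = +0.62 V.
Balancing electrons gives n = 1 (lcm of 1 and 1).
ΔG° = −nFE° = −(1)(96485)(+0.62) = -59,821 J = -59.8 kJ.

-59.8 kJ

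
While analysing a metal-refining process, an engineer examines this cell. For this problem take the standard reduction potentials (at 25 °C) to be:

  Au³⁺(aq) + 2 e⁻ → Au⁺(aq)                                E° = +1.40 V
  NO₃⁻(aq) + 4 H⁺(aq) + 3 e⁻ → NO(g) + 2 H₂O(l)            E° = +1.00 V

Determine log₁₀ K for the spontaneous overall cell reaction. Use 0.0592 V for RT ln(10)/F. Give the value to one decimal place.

40.5

Cathode: Au³⁺/Au⁺; anode: NO₃⁻/NO. E°cell = +0.40 V, n = 6.
log K = nE°cell / 0.0592 = (6)(+0.40) / 0.0592 = 40.5.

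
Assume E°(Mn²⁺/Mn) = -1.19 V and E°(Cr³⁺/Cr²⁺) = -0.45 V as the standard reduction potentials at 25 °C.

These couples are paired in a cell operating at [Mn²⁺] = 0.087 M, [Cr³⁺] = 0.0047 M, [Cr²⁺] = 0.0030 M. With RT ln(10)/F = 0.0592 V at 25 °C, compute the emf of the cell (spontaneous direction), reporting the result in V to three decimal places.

+0.783 V

Cr³⁺/Cr²⁺ is the cathode (higher E°), Mn²⁺/Mn the anode: E°cell = -0.45 − (-1.19) = +0.74 V, n = 2.
Overall: 2 Cr³⁺(aq) + Mn(s) → 2 Cr²⁺(aq) + Mn²⁺(aq)
Q = [Cr²⁺]^2·[Mn²⁺] / ([Cr³⁺]^2); log Q = -1.450.
E = E° − (0.0592/n) log Q = +0.74 − (0.0592/2)(-1.450) = +0.783 V.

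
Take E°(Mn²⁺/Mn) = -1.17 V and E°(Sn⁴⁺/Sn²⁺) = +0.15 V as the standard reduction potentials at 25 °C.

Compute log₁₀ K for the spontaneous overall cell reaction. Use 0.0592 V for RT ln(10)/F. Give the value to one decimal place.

44.6

Cathode: Sn⁴⁺/Sn²⁺; anode: Mn²⁺/Mn. E°cell = +1.32 V, n = 2.
log K = nE°cell / 0.0592 = (2)(+1.32) / 0.0592 = 44.6.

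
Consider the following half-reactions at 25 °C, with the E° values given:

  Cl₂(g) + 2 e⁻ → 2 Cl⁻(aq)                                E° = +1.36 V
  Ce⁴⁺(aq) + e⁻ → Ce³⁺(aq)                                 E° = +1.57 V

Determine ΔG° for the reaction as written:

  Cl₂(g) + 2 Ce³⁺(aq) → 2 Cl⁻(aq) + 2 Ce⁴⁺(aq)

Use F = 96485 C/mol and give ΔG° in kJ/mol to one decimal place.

As written, Cl₂/Cl⁻ is reduced (cathode) and Ce⁴⁺/Ce³⁺ is oxidised (anode), so E°cell = (+1.36) − (+1.57) = -0.21 V.
Balancing electrons gives n = 2.
ΔG° = −nFE° = −(2)(96485)(-0.21) = 40,524 J = +40.5 kJ/mol.

+40.5 kJ/mol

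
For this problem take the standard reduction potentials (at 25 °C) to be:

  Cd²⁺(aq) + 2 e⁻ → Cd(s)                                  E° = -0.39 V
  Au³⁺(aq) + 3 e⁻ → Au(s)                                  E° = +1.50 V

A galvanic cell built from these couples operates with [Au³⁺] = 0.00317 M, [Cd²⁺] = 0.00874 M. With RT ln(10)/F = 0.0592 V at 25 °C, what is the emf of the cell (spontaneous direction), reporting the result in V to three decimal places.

Au³⁺/Au is the cathode (higher E°), Cd²⁺/Cd the anode: E°cell = +1.50 − (-0.39) = +1.89 V, n = 6.
Overall: 2 Au³⁺(aq) + 3 Cd(s) → 2 Au(s) + 3 Cd²⁺(aq)
Q = [Cd²⁺]^3 / ([Au³⁺]^2); log Q = -1.178.
E = E° − (0.0592/n) log Q = +1.89 − (0.0592/6)(-1.178) = +1.902 V.

+1.902 V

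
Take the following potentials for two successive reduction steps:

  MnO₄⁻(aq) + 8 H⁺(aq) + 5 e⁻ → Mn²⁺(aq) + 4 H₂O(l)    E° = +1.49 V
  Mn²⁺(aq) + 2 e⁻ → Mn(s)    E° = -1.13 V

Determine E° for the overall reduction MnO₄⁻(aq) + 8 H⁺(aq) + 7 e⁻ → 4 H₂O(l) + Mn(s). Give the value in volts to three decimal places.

Since ΔG° = −nFE° is additive over sequential reductions, n₃E°₃ = n₁E°₁ + n₂E°₂.
E°₃ = (5×+1.49 + 2×-1.13) / 7 = (+5.190) / 7 = +0.741 V.
Simply averaging or adding the two E° values would be wrong; the electron-weighted sum is required.

+0.741 V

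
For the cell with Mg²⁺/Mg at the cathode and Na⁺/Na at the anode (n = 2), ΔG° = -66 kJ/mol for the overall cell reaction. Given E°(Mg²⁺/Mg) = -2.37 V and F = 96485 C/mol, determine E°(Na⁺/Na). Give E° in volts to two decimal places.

-2.71 V

E°cell = −ΔG°/(nF) = −(-66×10³)/((2)(96485)) = +0.342 V.
Since Mg²⁺/Mg is the cathode and Na⁺/Na the anode, E°cell = E°(Mg²⁺/Mg) − E°(Na⁺/Na).
So E°(Na⁺/Na) = E°(Mg²⁺/Mg) − E°cell = (-2.37) − (+0.342) = -2.71 V.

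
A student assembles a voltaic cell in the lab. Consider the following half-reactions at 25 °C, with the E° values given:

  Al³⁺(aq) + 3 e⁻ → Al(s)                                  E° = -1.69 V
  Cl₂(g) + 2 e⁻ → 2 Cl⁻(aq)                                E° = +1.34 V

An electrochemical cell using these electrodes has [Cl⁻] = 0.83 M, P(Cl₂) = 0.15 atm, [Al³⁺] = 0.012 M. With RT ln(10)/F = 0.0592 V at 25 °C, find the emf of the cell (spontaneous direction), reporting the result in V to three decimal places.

+3.048 V

Cl₂/Cl⁻ is the cathode (higher E°), Al³⁺/Al the anode: E°cell = +1.34 − (-1.69) = +3.03 V, n = 6.
Overall: 3 Cl₂(g) + 2 Al(s) → 6 Cl⁻(aq) + 2 Al³⁺(aq)
Q = [Cl⁻]^6·[Al³⁺]^2 / (P(Cl₂)^3); log Q = -1.855.
E = E° − (0.0592/n) log Q = +3.03 − (0.0592/6)(-1.855) = +3.048 V.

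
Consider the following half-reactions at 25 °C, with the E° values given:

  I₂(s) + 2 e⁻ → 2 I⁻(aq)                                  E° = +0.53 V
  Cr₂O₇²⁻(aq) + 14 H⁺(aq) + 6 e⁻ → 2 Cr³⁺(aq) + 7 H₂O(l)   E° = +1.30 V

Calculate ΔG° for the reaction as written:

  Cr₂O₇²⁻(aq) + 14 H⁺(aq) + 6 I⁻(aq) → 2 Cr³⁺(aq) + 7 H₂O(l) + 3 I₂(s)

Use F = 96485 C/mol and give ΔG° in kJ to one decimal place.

As written, Cr₂O₇²⁻/Cr³⁺ is reduced (cathode) and I₂/I⁻ is oxidised (anode), so E°cell = (+1.30) − (+0.53) = +0.77 V.
Balancing electrons gives n = 6.
ΔG° = −nFE° = −(6)(96485)(+0.77) = -445,761 J = -445.8 kJ.

-445.8 kJ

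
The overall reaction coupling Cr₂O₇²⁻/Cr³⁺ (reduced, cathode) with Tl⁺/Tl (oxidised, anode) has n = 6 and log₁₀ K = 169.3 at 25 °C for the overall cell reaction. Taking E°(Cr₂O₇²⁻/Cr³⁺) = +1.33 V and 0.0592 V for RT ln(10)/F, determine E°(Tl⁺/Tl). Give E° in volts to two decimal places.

-0.34 V

E°cell = (0.0592/n)·log K = (0.0592/6)(169.3) = +1.670 V.
Since Cr₂O₇²⁻/Cr³⁺ is the cathode and Tl⁺/Tl the anode, E°cell = E°(Cr₂O₇²⁻/Cr³⁺) − E°(Tl⁺/Tl).
So E°(Tl⁺/Tl) = E°(Cr₂O₇²⁻/Cr³⁺) − E°cell = (+1.33) − (+1.670) = -0.34 V.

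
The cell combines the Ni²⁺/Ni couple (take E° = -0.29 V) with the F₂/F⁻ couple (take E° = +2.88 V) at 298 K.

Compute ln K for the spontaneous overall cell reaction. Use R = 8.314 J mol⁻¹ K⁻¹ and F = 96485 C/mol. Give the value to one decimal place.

246.9

Cathode: F₂/F⁻; anode: Ni²⁺/Ni. E°cell = (+2.88) − (-0.29) = +3.17 V, with n = 2.
ΔG° = −nFE° = −RT ln K, so ln K = nFE°/(RT) = (2)(96485)(+3.17) / ((8.314)(298)) = 246.901.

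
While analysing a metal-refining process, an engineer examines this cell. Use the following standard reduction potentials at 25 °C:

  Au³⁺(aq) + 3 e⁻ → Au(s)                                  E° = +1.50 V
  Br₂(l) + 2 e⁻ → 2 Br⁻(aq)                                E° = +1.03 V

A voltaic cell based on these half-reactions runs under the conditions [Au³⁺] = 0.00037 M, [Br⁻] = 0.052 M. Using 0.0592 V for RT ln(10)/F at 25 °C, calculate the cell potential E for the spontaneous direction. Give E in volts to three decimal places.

Au³⁺/Au is the cathode (higher E°), Br₂/Br⁻ the anode: E°cell = +1.50 − (+1.03) = +0.47 V, n = 6.
Overall: 2 Au³⁺(aq) + 6 Br⁻(aq) → 2 Au(s) + 3 Br₂(l)
Q = 1 / ([Au³⁺]^2·[Br⁻]^6); log Q = 14.568.
E = E° − (0.0592/n) log Q = +0.47 − (0.0592/6)(14.568) = +0.326 V.

+0.326 V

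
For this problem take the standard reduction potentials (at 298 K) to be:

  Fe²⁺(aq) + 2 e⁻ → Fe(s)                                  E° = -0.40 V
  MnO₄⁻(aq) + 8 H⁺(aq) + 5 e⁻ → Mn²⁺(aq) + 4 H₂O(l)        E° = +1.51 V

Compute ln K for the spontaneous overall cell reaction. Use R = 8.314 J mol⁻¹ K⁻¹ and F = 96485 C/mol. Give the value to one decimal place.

743.8

Cathode: MnO₄⁻/Mn²⁺; anode: Fe²⁺/Fe. E°cell = (+1.51) − (-0.40) = +1.91 V, with n = 10.
ΔG° = −nFE° = −RT ln K, so ln K = nFE°/(RT) = (10)(96485)(+1.91) / ((8.314)(298)) = 743.818.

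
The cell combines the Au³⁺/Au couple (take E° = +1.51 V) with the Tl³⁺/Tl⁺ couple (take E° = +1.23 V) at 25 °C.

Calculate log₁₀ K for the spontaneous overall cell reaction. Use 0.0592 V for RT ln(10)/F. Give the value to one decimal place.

28.4

Cathode: Au³⁺/Au; anode: Tl³⁺/Tl⁺. E°cell = +0.28 V, n = 6.
log K = nE°cell / 0.0592 = (6)(+0.28) / 0.0592 = 28.4.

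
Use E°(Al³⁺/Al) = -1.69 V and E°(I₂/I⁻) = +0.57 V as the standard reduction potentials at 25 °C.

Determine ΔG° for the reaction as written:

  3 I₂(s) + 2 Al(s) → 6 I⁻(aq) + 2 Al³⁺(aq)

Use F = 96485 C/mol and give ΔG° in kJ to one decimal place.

As written, I₂/I⁻ is reduced (cathode) and Al³⁺/Al is oxidised (anode), so E°cell = (+0.57) − (-1.69) = +2.26 V.
Balancing electrons gives n = 6.
ΔG° = −nFE° = −(6)(96485)(+2.26) = -1,308,337 J = -1308.3 kJ.

-1308.3 kJ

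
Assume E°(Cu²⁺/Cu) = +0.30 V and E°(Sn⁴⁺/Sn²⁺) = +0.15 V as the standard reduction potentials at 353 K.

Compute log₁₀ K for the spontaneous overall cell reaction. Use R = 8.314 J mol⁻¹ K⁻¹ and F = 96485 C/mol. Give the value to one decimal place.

4.3

Cathode: Cu²⁺/Cu; anode: Sn⁴⁺/Sn²⁺. E°cell = (+0.30) − (+0.15) = +0.15 V, with n = 2.
ΔG° = −nFE° = −RT ln K, so ln K = nFE°/(RT) = (2)(96485)(+0.15) / ((8.314)(353)) = 9.863.
log₁₀ K = 9.863 / ln 10 = 4.3.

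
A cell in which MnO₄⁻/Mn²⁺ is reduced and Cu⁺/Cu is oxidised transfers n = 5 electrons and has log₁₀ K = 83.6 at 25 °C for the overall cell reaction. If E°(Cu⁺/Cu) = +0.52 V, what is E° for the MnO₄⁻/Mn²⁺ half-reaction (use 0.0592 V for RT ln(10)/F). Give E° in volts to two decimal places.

E°cell = (0.0592/n)·log K = (0.0592/5)(83.6) = +0.990 V.
Since MnO₄⁻/Mn²⁺ is the cathode and Cu⁺/Cu the anode, E°cell = E°(MnO₄⁻/Mn²⁺) − E°(Cu⁺/Cu).
So E°(MnO₄⁻/Mn²⁺) = E°cell + E°(Cu⁺/Cu) = +0.990 + (+0.52) = +1.51 V.

+1.51 V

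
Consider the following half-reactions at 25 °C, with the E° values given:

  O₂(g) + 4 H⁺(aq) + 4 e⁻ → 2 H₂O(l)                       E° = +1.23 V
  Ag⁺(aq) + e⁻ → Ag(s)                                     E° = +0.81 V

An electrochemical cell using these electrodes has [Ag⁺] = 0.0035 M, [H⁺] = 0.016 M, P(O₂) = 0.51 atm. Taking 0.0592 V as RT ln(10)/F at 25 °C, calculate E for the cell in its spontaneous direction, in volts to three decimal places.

O₂/H₂O is the cathode (higher E°), Ag⁺/Ag the anode: E°cell = +1.23 − (+0.81) = +0.42 V, n = 4.
Overall: O₂(g) + 4 H⁺(aq) + 4 Ag(s) → 2 H₂O(l) + 4 Ag⁺(aq)
Q = [Ag⁺]^4 / (P(O₂)·[H⁺]^4); log Q = -2.348.
E = E° − (0.0592/n) log Q = +0.42 − (0.0592/4)(-2.348) = +0.455 V.

+0.455 V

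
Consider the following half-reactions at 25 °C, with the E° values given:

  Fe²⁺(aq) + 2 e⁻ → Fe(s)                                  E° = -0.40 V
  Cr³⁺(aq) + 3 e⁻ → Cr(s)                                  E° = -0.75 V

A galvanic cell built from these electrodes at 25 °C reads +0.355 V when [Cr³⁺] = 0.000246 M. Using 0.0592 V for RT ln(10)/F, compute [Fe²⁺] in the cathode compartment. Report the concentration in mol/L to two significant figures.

Fe²⁺/Fe is the cathode, Cr³⁺/Cr the anode: E°cell = +0.35 V, n = 6.
Overall reaction: 3 Fe²⁺(aq) + 2 Cr(s) → 3 Fe(s) + 2 Cr³⁺(aq); Q = [Cr³⁺]^2/[Fe²⁺]^3.
From E = E° − (0.0592/n) log Q: log Q = (E° − E)·n/0.0592 = (+0.35 − (+0.355))·6/0.0592 = -0.5068.
So 3·log[Fe²⁺] = 2·log(0.000246) − log Q = -7.2181 − (-0.5068) = -6.7113; log[Fe²⁺] = -6.7113 / 3 = -2.2371; [Fe²⁺] = 10^(-2.2371) ≈ 0.0058 M.

0.0058 M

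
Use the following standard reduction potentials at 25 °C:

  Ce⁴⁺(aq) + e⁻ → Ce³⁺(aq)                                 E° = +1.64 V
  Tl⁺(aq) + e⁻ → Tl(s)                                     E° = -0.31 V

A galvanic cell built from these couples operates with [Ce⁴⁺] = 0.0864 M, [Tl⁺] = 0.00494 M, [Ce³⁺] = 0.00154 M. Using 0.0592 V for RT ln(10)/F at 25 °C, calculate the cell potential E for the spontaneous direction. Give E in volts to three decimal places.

+2.190 V

Ce⁴⁺/Ce³⁺ is the cathode (higher E°), Tl⁺/Tl the anode: E°cell = +1.64 − (-0.31) = +1.95 V, n = 1.
Overall: Ce⁴⁺(aq) + Tl(s) → Ce³⁺(aq) + Tl⁺(aq)
Q = [Ce³⁺]·[Tl⁺] / ([Ce⁴⁺]); log Q = -4.055.
E = E° − (0.0592/n) log Q = +1.95 − (0.0592/1)(-4.055) = +2.190 V.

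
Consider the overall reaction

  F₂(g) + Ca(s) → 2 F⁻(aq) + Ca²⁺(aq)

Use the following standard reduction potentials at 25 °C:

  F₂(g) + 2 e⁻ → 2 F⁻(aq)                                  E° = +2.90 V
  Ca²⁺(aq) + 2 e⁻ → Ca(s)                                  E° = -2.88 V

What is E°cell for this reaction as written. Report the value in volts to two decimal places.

The F₂/F⁻ couple has the higher reduction potential, so it is the cathode; Ca²⁺/Ca is oxidised at the anode.
E°cell = E°(cathode) − E°(anode) = (+2.90) − (-2.88) = +5.78 V.

+5.78 V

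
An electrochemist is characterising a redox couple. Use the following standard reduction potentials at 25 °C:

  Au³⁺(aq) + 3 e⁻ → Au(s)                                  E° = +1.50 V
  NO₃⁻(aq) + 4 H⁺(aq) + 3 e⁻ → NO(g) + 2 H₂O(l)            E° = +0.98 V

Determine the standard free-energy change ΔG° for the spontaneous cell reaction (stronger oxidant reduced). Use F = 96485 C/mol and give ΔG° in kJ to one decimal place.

Au³⁺/Au (E° = +1.50 V) is the cathode; NO₃⁻/NO (E° = +0.98 V) is the anode, so E°cell = +0.52 V.
Balancing electrons gives n = 3 (lcm of 3 and 3).
ΔG° = −nFE° = −(3)(96485)(+0.52) = -150,517 J = -150.5 kJ.

-150.5 kJ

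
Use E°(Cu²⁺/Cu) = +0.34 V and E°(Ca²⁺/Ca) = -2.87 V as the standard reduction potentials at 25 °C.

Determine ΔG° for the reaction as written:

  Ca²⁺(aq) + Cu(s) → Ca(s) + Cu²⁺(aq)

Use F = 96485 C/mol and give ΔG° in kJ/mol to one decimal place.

+619.4 kJ/mol

As written, Ca²⁺/Ca is reduced (cathode) and Cu²⁺/Cu is oxidised (anode), so E°cell = (-2.87) − (+0.34) = -3.21 V.
Balancing electrons gives n = 2.
ΔG° = −nFE° = −(2)(96485)(-3.21) = 619,434 J = +619.4 kJ/mol.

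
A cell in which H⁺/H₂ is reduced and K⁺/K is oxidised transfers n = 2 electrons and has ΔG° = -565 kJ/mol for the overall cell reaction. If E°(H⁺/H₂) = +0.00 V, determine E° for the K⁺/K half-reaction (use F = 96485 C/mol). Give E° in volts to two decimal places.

E°cell = −ΔG°/(nF) = −(-565×10³)/((2)(96485)) = +2.928 V.
Since H⁺/H₂ is the cathode and K⁺/K the anode, E°cell = E°(H⁺/H₂) − E°(K⁺/K).
So E°(K⁺/K) = E°(H⁺/H₂) − E°cell = (+0.00) − (+2.928) = -2.93 V.

-2.93 V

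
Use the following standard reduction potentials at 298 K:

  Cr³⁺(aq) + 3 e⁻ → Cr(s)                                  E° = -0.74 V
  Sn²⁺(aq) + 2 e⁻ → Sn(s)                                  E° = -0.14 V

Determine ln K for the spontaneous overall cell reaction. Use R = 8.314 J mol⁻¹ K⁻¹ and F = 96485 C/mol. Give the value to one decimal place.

140.2

Cathode: Sn²⁺/Sn; anode: Cr³⁺/Cr. E°cell = (-0.14) − (-0.74) = +0.60 V, with n = 6.
ΔG° = −nFE° = −RT ln K, so ln K = nFE°/(RT) = (6)(96485)(+0.60) / ((8.314)(298)) = 140.196.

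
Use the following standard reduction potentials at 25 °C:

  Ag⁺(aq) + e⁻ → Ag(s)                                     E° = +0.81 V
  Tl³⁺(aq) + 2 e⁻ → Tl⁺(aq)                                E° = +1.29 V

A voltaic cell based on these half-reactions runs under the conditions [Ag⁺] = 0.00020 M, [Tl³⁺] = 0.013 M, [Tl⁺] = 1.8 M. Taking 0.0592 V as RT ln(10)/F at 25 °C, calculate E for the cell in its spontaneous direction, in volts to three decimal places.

Tl³⁺/Tl⁺ is the cathode (higher E°), Ag⁺/Ag the anode: E°cell = +1.29 − (+0.81) = +0.48 V, n = 2.
Overall: Tl³⁺(aq) + 2 Ag(s) → Tl⁺(aq) + 2 Ag⁺(aq)
Q = [Tl⁺]·[Ag⁺]^2 / ([Tl³⁺]); log Q = -5.257.
E = E° − (0.0592/n) log Q = +0.48 − (0.0592/2)(-5.257) = +0.636 V.

+0.636 V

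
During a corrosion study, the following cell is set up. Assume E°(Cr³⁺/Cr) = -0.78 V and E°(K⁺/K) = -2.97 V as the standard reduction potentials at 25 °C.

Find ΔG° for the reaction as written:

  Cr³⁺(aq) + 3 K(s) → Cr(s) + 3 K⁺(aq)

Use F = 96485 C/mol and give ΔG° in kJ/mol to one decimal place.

-633.9 kJ/mol

As written, Cr³⁺/Cr is reduced (cathode) and K⁺/K is oxidised (anode), so E°cell = (-0.78) − (-2.97) = +2.19 V.
Balancing electrons gives n = 3.
ΔG° = −nFE° = −(3)(96485)(+2.19) = -633,906 J = -633.9 kJ/mol.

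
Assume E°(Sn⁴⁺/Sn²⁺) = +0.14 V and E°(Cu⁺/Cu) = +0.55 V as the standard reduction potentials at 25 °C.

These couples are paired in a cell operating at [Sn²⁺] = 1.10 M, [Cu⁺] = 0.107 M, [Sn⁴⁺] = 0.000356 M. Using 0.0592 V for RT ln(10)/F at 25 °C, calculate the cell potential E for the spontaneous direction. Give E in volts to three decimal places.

Cu⁺/Cu is the cathode (higher E°), Sn⁴⁺/Sn²⁺ the anode: E°cell = +0.55 − (+0.14) = +0.41 V, n = 2.
Overall: 2 Cu⁺(aq) + Sn²⁺(aq) → 2 Cu(s) + Sn⁴⁺(aq)
Q = [Sn⁴⁺] / ([Cu⁺]^2·[Sn²⁺]); log Q = -1.549.
E = E° − (0.0592/n) log Q = +0.41 − (0.0592/2)(-1.549) = +0.456 V.

+0.456 V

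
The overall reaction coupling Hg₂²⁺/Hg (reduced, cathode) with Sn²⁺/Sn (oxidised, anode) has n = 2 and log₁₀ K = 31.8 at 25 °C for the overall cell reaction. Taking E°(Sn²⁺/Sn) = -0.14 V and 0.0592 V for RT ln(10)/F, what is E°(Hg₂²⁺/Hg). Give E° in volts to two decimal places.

E°cell = (0.0592/n)·log K = (0.0592/2)(31.8) = +0.941 V.
Since Hg₂²⁺/Hg is the cathode and Sn²⁺/Sn the anode, E°cell = E°(Hg₂²⁺/Hg) − E°(Sn²⁺/Sn).
So E°(Hg₂²⁺/Hg) = E°cell + E°(Sn²⁺/Sn) = +0.941 + (-0.14) = +0.80 V.

+0.80 V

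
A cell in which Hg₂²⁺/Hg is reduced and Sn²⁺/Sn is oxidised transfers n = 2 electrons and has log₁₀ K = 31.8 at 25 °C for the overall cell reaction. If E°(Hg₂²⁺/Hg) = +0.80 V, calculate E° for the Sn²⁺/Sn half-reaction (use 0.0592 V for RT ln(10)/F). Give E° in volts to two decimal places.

-0.14 V

E°cell = (0.0592/n)·log K = (0.0592/2)(31.8) = +0.941 V.
Since Hg₂²⁺/Hg is the cathode and Sn²⁺/Sn the anode, E°cell = E°(Hg₂²⁺/Hg) − E°(Sn²⁺/Sn).
So E°(Sn²⁺/Sn) = E°(Hg₂²⁺/Hg) − E°cell = (+0.80) − (+0.941) = -0.14 V.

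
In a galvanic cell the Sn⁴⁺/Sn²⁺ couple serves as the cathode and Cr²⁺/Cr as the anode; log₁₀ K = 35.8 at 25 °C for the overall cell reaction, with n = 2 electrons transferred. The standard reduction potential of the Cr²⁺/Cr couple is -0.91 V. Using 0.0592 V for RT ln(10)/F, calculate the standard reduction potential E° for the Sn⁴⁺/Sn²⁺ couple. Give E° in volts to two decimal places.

+0.15 V

E°cell = (0.0592/n)·log K = (0.0592/2)(35.8) = +1.060 V.
Since Sn⁴⁺/Sn²⁺ is the cathode and Cr²⁺/Cr the anode, E°cell = E°(Sn⁴⁺/Sn²⁺) − E°(Cr²⁺/Cr).
So E°(Sn⁴⁺/Sn²⁺) = E°cell + E°(Cr²⁺/Cr) = +1.060 + (-0.91) = +0.15 V.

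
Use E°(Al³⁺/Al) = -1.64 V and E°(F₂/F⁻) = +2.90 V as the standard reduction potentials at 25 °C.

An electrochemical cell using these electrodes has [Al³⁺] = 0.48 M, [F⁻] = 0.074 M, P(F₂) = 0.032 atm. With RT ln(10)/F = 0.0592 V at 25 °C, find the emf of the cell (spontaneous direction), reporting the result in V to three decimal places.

+4.569 V

F₂/F⁻ is the cathode (higher E°), Al³⁺/Al the anode: E°cell = +2.90 − (-1.64) = +4.54 V, n = 6.
Overall: 3 F₂(g) + 2 Al(s) → 6 F⁻(aq) + 2 Al³⁺(aq)
Q = [F⁻]^6·[Al³⁺]^2 / (P(F₂)^3); log Q = -2.938.
E = E° − (0.0592/n) log Q = +4.54 − (0.0592/6)(-2.938) = +4.569 V.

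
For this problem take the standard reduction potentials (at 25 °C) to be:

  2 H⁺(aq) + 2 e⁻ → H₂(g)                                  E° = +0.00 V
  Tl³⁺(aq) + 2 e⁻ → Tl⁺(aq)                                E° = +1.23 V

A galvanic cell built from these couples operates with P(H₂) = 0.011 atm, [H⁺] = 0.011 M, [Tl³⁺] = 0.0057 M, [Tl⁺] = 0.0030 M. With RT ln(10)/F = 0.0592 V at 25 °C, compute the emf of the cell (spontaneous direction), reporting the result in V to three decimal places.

Tl³⁺/Tl⁺ is the cathode (higher E°), H⁺/H₂ the anode: E°cell = +1.23 − (+0.00) = +1.23 V, n = 2.
Overall: Tl³⁺(aq) + H₂(g) → Tl⁺(aq) + 2 H⁺(aq)
Q = [Tl⁺]·[H⁺]^2 / ([Tl³⁺]·P(H₂)); log Q = -2.237.
E = E° − (0.0592/n) log Q = +1.23 − (0.0592/2)(-2.237) = +1.296 V.

+1.296 V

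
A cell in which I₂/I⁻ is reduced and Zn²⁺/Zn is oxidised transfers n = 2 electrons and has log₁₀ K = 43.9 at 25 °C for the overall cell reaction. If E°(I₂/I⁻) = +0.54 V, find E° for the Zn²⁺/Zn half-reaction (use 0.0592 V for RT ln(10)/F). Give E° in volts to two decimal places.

-0.76 V

E°cell = (0.0592/n)·log K = (0.0592/2)(43.9) = +1.299 V.
Since I₂/I⁻ is the cathode and Zn²⁺/Zn the anode, E°cell = E°(I₂/I⁻) − E°(Zn²⁺/Zn).
So E°(Zn²⁺/Zn) = E°(I₂/I⁻) − E°cell = (+0.54) − (+1.299) = -0.76 V.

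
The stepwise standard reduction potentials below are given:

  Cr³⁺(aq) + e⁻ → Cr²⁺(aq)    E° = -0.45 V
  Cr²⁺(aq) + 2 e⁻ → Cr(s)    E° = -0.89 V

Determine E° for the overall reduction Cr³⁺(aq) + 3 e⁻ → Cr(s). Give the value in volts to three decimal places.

-0.743 V

Adding the free-energy changes (−nFE°) of the two steps gives −n₃FE°₃ = −n₁FE°₁ − n₂FE°₂.
E°₃ = (1×-0.45 + 2×-0.89) / 3 = (-2.230) / 3 = -0.743 V.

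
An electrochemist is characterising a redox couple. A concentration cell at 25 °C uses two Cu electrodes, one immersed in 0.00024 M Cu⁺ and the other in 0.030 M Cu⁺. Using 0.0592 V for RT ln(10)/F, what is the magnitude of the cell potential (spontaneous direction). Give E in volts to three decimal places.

+0.124 V

For a concentration cell E°cell = 0. The 0.030 M side is the cathode (reduction is favoured where [Cu⁺] is higher).
With n = 1, E = −(0.0592/1) log([Cu⁺]ₐₙ/[Cu⁺]꜀ₐₜ) = −(0.0592/1) log(0.00024/0.03) = −(0.0592/1)(-2.097) = +0.124 V.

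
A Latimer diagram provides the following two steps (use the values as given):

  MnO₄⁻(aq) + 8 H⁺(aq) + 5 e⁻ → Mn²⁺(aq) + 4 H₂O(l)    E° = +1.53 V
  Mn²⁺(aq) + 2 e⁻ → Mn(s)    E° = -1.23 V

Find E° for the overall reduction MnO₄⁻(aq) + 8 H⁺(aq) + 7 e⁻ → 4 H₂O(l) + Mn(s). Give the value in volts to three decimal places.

+0.741 V

Adding the free-energy changes (−nFE°) of the two steps gives −n₃FE°₃ = −n₁FE°₁ − n₂FE°₂.
E°₃ = (5×+1.53 + 2×-1.23) / 7 = (+5.190) / 7 = +0.741 V.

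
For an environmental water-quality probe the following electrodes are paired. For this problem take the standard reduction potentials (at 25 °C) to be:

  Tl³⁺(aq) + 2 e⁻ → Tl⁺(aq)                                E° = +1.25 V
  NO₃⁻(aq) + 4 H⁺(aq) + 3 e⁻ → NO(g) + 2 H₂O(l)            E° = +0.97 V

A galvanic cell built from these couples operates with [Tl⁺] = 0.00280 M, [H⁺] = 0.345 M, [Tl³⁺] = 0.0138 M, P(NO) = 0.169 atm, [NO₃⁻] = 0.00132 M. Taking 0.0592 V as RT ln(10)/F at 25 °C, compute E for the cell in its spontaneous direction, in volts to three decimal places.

+0.379 V

Tl³⁺/Tl⁺ is the cathode (higher E°), NO₃⁻/NO the anode: E°cell = +1.25 − (+0.97) = +0.28 V, n = 6.
Overall: 3 Tl³⁺(aq) + 2 NO(g) + 4 H₂O(l) → 3 Tl⁺(aq) + 2 NO₃⁻(aq) + 8 H⁺(aq)
Q = [Tl⁺]^3·[NO₃⁻]^2·[H⁺]^8 / ([Tl³⁺]^3·P(NO)^2); log Q = -9.990.
E = E° − (0.0592/n) log Q = +0.28 − (0.0592/6)(-9.990) = +0.379 V.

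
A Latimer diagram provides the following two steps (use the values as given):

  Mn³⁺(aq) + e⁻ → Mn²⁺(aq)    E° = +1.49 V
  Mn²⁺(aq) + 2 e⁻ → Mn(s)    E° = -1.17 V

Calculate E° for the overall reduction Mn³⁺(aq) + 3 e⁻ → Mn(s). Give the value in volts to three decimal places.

-0.283 V

Standard free energies of sequential steps add: ΔG°₃ = ΔG°₁ + ΔG°₂, so n₃E°₃ = n₁E°₁ + n₂E°₂.
E°₃ = (1×+1.49 + 2×-1.17) / 3 = (-0.850) / 3 = -0.283 V.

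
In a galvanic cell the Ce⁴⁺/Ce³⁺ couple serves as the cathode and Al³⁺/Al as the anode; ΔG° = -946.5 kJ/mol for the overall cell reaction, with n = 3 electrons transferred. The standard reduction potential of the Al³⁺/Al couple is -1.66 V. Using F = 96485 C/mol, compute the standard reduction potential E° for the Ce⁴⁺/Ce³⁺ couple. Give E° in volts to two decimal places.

+1.61 V

E°cell = −ΔG°/(nF) = −(-946.5×10³)/((3)(96485)) = +3.270 V.
Since Ce⁴⁺/Ce³⁺ is the cathode and Al³⁺/Al the anode, E°cell = E°(Ce⁴⁺/Ce³⁺) − E°(Al³⁺/Al).
So E°(Ce⁴⁺/Ce³⁺) = E°cell + E°(Al³⁺/Al) = +3.270 + (-1.66) = +1.61 V.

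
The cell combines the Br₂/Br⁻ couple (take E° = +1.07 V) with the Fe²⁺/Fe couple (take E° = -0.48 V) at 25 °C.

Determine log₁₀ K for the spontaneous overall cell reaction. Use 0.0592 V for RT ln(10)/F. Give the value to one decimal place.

52.4

Cathode: Br₂/Br⁻; anode: Fe²⁺/Fe. E°cell = +1.55 V, n = 2.
log K = nE°cell / 0.0592 = (2)(+1.55) / 0.0592 = 52.4.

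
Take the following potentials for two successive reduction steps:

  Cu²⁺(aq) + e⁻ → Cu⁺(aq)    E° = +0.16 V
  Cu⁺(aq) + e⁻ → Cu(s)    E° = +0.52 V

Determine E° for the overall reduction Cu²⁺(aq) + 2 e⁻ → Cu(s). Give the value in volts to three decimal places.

Standard free energies of sequential steps add: ΔG°₃ = ΔG°₁ + ΔG°₂, so n₃E°₃ = n₁E°₁ + n₂E°₂.
E°₃ = (1×+0.16 + 1×+0.52) / 2 = (+0.680) / 2 = +0.340 V.

+0.340 V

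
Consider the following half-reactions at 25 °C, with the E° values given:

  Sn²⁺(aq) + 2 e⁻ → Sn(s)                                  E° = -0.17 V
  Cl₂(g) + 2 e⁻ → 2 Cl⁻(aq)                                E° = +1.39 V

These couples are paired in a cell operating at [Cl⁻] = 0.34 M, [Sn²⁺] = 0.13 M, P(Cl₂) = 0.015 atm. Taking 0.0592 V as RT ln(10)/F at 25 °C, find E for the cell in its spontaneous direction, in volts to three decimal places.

+1.560 V

Cl₂/Cl⁻ is the cathode (higher E°), Sn²⁺/Sn the anode: E°cell = +1.39 − (-0.17) = +1.56 V, n = 2.
Overall: Cl₂(g) + Sn(s) → 2 Cl⁻(aq) + Sn²⁺(aq)
Q = [Cl⁻]^2·[Sn²⁺] / (P(Cl₂)); log Q = 0.001.
E = E° − (0.0592/n) log Q = +1.56 − (0.0592/2)(0.001) = +1.560 V.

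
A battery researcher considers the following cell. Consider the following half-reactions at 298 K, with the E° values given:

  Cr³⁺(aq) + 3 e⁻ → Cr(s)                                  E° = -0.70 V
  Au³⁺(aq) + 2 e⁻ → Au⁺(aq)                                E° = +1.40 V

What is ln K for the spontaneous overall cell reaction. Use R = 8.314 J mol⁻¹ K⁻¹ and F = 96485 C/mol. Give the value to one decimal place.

490.7

Cathode: Au³⁺/Au⁺; anode: Cr³⁺/Cr. E°cell = (+1.40) − (-0.70) = +2.10 V, with n = 6.
ΔG° = −nFE° = −RT ln K, so ln K = nFE°/(RT) = (6)(96485)(+2.10) / ((8.314)(298)) = 490.686.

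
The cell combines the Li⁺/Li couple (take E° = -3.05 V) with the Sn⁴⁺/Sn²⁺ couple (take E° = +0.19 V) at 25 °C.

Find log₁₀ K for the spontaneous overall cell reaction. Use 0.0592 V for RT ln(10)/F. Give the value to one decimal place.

109.5

Cathode: Sn⁴⁺/Sn²⁺; anode: Li⁺/Li. E°cell = +3.24 V, n = 2.
log K = nE°cell / 0.0592 = (2)(+3.24) / 0.0592 = 109.5.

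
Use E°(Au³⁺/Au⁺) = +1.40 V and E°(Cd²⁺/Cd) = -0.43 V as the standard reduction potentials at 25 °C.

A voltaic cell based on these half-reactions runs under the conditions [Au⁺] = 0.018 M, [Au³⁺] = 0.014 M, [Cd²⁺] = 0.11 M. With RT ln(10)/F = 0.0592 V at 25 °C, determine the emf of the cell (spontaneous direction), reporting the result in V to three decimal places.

+1.855 V

Au³⁺/Au⁺ is the cathode (higher E°), Cd²⁺/Cd the anode: E°cell = +1.40 − (-0.43) = +1.83 V, n = 2.
Overall: Au³⁺(aq) + Cd(s) → Au⁺(aq) + Cd²⁺(aq)
Q = [Au⁺]·[Cd²⁺] / ([Au³⁺]); log Q = -0.849.
E = E° − (0.0592/n) log Q = +1.83 − (0.0592/2)(-0.849) = +1.855 V.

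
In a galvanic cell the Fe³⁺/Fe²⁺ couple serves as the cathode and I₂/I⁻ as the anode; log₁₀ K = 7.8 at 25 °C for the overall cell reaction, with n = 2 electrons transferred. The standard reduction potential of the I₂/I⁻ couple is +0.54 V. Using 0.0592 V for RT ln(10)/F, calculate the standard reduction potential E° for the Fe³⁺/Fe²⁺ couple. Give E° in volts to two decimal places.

E°cell = (0.0592/n)·log K = (0.0592/2)(7.8) = +0.231 V.
Since Fe³⁺/Fe²⁺ is the cathode and I₂/I⁻ the anode, E°cell = E°(Fe³⁺/Fe²⁺) − E°(I₂/I⁻).
So E°(Fe³⁺/Fe²⁺) = E°cell + E°(I₂/I⁻) = +0.231 + (+0.54) = +0.77 V.

+0.77 V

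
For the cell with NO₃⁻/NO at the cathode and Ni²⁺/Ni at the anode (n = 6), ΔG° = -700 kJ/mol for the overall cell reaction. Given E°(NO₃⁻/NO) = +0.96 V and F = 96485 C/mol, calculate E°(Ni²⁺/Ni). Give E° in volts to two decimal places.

E°cell = −ΔG°/(nF) = −(-700×10³)/((6)(96485)) = +1.209 V.
Since NO₃⁻/NO is the cathode and Ni²⁺/Ni the anode, E°cell = E°(NO₃⁻/NO) − E°(Ni²⁺/Ni).
So E°(Ni²⁺/Ni) = E°(NO₃⁻/NO) − E°cell = (+0.96) − (+1.209) = -0.25 V.

-0.25 V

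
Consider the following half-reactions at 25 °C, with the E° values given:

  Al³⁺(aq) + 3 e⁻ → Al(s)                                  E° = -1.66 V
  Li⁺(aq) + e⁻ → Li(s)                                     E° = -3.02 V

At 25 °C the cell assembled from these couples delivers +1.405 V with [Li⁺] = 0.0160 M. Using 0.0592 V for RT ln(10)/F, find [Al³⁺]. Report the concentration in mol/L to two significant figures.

0.00078 M

Al³⁺/Al is the cathode, Li⁺/Li the anode: E°cell = +1.36 V, n = 3.
Overall reaction: Al³⁺(aq) + 3 Li(s) → Al(s) + 3 Li⁺(aq); Q = [Li⁺]^3/[Al³⁺]^1.
From E = E° − (0.0592/n) log Q: log Q = (E° − E)·n/0.0592 = (+1.36 − (+1.405))·3/0.0592 = -2.2804.
So 1·log[Al³⁺] = 3·log(0.016) − log Q = -5.3876 − (-2.2804) = -3.1072; [Al³⁺] = 10^(-3.1072) ≈ 0.00078 M.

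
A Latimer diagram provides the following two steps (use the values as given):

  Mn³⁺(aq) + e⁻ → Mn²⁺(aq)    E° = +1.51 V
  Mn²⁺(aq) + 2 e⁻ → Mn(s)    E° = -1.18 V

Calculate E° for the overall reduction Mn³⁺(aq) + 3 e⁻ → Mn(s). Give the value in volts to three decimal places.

-0.283 V

Standard free energies of sequential steps add: ΔG°₃ = ΔG°₁ + ΔG°₂, so n₃E°₃ = n₁E°₁ + n₂E°₂.
E°₃ = (1×+1.51 + 2×-1.18) / 3 = (-0.850) / 3 = -0.283 V.
Simply averaging or adding the two E° values would be wrong; the electron-weighted sum is required.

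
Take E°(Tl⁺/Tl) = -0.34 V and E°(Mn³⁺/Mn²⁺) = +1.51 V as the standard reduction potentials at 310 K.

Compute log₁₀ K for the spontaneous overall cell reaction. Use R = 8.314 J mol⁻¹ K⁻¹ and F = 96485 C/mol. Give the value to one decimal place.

Cathode: Mn³⁺/Mn²⁺; anode: Tl⁺/Tl. E°cell = (+1.51) − (-0.34) = +1.85 V, with n = 1.
ΔG° = −nFE° = −RT ln K, so ln K = nFE°/(RT) = (1)(96485)(+1.85) / ((8.314)(310)) = 69.256.
log₁₀ K = 69.256 / ln 10 = 30.1.

30.1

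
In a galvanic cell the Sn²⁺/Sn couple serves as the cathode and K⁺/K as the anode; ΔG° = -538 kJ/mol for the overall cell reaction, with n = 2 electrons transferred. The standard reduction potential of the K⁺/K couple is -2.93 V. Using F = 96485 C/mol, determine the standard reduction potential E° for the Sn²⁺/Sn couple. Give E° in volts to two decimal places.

E°cell = −ΔG°/(nF) = −(-538×10³)/((2)(96485)) = +2.788 V.
Since Sn²⁺/Sn is the cathode and K⁺/K the anode, E°cell = E°(Sn²⁺/Sn) − E°(K⁺/K).
So E°(Sn²⁺/Sn) = E°cell + E°(K⁺/K) = +2.788 + (-2.93) = -0.14 V.

-0.14 V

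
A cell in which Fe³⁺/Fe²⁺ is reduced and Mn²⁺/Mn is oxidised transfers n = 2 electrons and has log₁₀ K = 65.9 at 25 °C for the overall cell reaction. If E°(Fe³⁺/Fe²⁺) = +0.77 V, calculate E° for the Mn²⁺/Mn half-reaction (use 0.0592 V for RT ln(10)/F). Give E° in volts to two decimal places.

E°cell = (0.0592/n)·log K = (0.0592/2)(65.9) = +1.951 V.
Since Fe³⁺/Fe²⁺ is the cathode and Mn²⁺/Mn the anode, E°cell = E°(Fe³⁺/Fe²⁺) − E°(Mn²⁺/Mn).
So E°(Mn²⁺/Mn) = E°(Fe³⁺/Fe²⁺) − E°cell = (+0.77) − (+1.951) = -1.18 V.

-1.18 V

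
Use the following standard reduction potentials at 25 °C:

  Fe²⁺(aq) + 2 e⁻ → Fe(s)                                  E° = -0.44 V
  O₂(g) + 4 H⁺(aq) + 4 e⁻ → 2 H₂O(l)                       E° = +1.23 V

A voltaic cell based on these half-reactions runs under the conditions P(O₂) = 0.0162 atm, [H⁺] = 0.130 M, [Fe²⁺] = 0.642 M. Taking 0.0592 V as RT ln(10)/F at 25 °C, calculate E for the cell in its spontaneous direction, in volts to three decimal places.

+1.597 V

O₂/H₂O is the cathode (higher E°), Fe²⁺/Fe the anode: E°cell = +1.23 − (-0.44) = +1.67 V, n = 4.
Overall: O₂(g) + 4 H⁺(aq) + 2 Fe(s) → 2 H₂O(l) + 2 Fe²⁺(aq)
Q = [Fe²⁺]^2 / (P(O₂)·[H⁺]^4); log Q = 4.950.
E = E° − (0.0592/n) log Q = +1.67 − (0.0592/4)(4.950) = +1.597 V.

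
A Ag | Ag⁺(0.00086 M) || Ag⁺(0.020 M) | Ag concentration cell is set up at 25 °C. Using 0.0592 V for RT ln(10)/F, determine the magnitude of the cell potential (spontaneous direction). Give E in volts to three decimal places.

For a concentration cell E°cell = 0. The 0.020 M side is the cathode (reduction is favoured where [Ag⁺] is higher).
With n = 1, E = −(0.0592/1) log([Ag⁺]ₐₙ/[Ag⁺]꜀ₐₜ) = −(0.0592/1) log(0.00086/0.02) = −(0.0592/1)(-1.367) = +0.081 V.

+0.081 V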